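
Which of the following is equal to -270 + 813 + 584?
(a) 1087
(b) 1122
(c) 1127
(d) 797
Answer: c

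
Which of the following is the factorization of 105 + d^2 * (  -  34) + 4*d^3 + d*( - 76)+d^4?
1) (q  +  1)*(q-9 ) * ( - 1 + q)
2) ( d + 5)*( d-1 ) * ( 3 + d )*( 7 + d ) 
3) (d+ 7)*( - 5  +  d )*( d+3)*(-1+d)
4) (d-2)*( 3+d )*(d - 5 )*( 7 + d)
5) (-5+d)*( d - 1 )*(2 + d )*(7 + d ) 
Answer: 3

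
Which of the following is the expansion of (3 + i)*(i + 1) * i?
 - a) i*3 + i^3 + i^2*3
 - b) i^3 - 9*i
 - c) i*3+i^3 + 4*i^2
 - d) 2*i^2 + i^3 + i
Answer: c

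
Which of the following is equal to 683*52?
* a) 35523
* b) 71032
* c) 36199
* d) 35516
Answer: d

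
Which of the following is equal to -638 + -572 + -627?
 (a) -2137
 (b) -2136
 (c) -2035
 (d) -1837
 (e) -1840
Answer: d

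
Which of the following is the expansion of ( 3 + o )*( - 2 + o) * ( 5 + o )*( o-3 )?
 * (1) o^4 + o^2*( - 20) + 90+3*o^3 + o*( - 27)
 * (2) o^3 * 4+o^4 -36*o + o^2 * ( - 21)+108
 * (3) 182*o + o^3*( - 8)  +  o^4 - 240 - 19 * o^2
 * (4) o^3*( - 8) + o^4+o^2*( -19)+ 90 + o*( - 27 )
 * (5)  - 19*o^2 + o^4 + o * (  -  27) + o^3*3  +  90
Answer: 5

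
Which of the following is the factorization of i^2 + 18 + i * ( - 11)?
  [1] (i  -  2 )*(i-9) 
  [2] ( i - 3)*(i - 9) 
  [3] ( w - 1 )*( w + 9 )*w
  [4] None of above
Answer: 1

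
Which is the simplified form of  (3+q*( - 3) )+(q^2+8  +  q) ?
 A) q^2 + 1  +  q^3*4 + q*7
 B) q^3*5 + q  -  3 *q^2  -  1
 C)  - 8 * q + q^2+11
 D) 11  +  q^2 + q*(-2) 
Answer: D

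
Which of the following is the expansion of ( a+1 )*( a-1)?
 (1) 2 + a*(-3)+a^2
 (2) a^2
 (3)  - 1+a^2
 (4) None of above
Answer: 3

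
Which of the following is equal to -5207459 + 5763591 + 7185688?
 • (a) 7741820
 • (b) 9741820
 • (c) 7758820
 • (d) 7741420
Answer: a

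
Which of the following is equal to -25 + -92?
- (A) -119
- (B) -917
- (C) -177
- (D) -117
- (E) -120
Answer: D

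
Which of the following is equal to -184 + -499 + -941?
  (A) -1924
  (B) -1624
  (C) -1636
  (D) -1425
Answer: B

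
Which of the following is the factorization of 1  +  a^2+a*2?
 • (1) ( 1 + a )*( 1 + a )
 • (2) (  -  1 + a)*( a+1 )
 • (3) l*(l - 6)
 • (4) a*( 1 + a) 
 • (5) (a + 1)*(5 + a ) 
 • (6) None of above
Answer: 1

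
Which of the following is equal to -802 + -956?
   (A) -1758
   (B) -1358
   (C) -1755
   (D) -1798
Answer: A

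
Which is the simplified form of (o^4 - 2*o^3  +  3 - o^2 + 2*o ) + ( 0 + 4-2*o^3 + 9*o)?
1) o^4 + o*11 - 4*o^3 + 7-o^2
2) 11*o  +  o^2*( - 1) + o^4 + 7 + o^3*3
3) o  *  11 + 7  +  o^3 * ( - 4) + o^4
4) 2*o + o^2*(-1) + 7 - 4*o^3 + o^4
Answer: 1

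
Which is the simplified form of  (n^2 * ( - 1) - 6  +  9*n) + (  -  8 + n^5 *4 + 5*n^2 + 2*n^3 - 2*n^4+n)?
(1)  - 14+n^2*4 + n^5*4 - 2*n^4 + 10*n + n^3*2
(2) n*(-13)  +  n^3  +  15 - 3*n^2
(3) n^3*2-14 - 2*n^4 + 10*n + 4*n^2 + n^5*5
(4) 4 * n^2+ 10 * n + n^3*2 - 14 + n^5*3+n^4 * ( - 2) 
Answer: 1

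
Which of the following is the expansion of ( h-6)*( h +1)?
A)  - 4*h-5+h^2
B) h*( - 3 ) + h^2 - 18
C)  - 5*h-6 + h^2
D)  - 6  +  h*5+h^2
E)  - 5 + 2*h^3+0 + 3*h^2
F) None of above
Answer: C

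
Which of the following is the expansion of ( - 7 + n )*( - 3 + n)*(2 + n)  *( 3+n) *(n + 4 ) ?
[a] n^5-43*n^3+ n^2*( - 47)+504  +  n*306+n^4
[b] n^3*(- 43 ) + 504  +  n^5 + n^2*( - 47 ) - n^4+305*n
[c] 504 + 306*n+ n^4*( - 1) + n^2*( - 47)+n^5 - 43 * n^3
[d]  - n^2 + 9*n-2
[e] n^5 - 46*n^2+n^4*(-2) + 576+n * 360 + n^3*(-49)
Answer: c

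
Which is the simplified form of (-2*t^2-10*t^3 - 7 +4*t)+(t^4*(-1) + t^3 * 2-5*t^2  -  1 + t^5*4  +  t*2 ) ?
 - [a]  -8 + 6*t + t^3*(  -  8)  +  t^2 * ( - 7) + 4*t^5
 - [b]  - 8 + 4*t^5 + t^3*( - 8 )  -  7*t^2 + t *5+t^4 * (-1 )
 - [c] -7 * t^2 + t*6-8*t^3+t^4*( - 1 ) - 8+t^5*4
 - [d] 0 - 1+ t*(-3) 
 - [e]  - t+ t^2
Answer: c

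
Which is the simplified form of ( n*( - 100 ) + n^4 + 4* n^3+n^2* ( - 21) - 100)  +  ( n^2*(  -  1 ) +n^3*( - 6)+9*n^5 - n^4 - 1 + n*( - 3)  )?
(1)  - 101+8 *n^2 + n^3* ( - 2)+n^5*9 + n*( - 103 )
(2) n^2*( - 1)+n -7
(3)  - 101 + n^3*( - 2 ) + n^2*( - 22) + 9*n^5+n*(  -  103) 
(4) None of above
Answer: 3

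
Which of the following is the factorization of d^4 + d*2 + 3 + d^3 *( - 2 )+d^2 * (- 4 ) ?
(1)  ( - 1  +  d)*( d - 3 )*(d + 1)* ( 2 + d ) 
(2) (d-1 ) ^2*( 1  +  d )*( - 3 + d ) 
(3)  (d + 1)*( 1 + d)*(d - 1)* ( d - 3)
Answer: 3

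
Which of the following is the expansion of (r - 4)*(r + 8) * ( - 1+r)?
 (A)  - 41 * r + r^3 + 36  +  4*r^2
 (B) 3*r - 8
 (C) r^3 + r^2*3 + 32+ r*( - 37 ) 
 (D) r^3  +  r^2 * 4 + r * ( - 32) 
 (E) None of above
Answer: E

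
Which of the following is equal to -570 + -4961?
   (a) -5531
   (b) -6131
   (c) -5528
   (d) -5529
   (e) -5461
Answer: a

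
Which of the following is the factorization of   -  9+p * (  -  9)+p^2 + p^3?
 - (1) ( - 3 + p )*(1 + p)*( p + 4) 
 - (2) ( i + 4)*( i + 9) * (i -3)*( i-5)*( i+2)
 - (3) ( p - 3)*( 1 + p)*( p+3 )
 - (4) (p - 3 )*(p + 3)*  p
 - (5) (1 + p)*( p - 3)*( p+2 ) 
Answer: 3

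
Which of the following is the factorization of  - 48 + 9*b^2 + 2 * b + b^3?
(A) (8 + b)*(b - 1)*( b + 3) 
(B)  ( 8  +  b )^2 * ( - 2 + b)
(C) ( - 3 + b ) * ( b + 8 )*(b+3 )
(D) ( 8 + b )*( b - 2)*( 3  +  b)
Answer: D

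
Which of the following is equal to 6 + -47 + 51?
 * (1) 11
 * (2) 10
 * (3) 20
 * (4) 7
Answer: 2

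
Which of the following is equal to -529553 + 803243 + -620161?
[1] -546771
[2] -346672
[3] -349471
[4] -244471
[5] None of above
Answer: 5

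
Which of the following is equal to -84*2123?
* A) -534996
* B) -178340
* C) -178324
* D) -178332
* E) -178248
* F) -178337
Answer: D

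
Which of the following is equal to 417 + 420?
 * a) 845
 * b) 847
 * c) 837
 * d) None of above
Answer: c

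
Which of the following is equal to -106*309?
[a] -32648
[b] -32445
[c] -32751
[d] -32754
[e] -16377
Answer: d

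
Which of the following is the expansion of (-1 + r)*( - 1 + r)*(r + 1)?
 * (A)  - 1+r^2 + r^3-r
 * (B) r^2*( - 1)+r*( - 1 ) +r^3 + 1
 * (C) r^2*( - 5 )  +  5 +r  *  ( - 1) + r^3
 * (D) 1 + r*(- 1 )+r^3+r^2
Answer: B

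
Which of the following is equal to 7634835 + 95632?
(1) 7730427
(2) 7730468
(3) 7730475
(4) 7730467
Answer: 4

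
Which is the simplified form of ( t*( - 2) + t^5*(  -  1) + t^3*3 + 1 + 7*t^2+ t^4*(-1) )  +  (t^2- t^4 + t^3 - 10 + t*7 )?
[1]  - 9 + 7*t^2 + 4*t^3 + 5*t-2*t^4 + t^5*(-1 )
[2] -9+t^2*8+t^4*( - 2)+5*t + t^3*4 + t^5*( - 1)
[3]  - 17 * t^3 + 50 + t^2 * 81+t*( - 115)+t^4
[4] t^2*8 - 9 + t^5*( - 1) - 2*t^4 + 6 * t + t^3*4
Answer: 2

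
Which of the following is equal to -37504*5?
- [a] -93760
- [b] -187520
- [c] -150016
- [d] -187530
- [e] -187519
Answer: b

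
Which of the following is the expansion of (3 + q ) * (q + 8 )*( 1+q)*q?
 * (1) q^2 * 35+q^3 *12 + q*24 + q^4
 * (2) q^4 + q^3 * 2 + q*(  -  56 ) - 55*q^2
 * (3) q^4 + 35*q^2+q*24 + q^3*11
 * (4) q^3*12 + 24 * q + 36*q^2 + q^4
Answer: 1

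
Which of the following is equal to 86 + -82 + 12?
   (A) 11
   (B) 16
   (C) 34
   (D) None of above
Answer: B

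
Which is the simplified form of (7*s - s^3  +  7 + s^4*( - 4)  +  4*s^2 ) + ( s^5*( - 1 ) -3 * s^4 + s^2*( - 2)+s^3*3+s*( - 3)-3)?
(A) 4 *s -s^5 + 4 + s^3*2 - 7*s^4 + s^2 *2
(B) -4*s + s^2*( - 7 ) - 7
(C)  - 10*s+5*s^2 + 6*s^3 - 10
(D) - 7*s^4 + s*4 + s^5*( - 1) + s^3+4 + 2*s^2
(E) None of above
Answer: A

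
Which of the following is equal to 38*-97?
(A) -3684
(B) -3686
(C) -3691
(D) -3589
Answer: B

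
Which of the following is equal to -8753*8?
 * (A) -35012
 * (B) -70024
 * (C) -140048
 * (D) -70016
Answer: B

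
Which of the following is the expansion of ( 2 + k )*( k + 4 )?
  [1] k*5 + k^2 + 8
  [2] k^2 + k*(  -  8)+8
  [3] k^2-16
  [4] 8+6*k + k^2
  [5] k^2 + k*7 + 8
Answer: 4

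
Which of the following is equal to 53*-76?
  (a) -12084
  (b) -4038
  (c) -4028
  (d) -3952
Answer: c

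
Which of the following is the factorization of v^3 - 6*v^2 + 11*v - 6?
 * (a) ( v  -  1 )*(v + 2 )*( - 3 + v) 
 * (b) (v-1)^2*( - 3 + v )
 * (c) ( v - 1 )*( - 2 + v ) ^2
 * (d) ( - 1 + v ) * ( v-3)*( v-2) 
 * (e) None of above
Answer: d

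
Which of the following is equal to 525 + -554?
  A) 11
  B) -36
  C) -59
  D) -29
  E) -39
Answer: D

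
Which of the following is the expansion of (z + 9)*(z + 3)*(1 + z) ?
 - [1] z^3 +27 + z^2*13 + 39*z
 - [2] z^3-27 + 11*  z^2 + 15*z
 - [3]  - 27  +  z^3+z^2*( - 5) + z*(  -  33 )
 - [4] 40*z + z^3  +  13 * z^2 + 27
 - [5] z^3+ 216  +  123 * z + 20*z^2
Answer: 1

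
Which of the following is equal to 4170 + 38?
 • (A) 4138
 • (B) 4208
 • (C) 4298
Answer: B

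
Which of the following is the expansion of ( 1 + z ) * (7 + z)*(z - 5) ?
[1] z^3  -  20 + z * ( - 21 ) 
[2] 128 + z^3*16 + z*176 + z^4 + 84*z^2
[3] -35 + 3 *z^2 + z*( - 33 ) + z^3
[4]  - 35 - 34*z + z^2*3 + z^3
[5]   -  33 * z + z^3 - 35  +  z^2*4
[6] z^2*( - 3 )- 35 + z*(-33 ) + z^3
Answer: 3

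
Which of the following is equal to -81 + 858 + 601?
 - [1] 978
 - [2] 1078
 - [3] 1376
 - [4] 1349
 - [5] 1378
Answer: 5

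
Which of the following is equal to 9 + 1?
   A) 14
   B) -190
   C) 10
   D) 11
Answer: C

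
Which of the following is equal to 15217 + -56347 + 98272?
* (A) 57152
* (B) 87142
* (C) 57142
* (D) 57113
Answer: C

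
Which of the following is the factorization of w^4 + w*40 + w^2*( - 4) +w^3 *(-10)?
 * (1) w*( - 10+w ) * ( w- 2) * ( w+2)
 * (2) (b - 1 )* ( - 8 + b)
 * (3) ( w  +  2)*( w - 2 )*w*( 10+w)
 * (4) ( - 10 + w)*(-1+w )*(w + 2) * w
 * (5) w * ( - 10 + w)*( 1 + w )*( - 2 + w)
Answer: 1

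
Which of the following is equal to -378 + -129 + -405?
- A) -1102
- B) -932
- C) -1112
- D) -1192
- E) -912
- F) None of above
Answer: E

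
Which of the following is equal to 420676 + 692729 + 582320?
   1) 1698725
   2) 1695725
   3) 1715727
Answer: 2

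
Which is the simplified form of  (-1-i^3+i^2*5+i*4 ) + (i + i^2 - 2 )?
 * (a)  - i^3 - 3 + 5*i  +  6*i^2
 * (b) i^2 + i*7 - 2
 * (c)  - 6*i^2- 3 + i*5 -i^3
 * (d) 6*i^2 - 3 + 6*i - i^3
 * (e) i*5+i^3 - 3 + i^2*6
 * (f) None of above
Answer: a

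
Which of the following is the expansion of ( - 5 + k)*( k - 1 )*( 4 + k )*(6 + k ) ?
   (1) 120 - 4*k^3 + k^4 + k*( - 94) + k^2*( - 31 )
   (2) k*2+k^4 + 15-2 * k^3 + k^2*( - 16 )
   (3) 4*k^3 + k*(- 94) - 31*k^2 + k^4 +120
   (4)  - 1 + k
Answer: 3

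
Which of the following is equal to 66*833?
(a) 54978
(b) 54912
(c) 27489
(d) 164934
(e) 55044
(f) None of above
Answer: a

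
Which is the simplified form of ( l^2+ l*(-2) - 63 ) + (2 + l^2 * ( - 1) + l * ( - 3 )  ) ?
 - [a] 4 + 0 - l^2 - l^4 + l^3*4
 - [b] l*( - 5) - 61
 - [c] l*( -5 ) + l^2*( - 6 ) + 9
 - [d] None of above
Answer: b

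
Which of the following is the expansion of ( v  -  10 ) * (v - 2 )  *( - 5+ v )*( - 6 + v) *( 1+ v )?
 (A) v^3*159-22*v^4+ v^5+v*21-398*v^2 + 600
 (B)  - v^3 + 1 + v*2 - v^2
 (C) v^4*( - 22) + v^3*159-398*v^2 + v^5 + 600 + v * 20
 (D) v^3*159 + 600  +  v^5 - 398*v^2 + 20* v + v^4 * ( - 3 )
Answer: C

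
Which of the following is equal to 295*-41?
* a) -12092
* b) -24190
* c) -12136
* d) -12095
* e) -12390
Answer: d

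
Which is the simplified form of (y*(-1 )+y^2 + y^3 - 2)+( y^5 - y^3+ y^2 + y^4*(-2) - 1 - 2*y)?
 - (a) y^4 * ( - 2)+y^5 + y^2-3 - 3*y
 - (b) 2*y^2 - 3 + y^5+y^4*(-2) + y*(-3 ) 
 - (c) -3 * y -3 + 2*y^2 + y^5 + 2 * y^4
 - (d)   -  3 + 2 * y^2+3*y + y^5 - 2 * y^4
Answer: b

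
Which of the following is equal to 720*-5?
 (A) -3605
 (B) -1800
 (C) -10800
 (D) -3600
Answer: D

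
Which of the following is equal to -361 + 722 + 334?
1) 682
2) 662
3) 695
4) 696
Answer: 3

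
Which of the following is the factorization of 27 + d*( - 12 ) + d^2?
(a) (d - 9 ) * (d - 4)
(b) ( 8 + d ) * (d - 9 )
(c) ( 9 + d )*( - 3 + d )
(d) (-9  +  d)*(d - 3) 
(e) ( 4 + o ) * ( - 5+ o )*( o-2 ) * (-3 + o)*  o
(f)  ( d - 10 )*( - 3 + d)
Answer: d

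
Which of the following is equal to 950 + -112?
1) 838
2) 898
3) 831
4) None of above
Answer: 1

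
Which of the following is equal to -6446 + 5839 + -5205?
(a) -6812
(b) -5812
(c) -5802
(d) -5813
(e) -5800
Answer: b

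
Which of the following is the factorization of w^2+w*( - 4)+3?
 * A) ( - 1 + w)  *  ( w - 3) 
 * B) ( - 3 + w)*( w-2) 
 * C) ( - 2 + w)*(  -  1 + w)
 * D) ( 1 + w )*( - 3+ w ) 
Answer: A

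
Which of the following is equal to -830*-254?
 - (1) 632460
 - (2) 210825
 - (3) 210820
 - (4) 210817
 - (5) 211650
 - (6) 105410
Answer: 3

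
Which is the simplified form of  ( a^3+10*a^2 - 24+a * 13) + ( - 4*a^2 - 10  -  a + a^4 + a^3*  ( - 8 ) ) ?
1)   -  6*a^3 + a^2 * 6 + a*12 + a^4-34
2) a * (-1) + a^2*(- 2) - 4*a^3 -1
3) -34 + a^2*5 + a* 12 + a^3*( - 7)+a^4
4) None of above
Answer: 4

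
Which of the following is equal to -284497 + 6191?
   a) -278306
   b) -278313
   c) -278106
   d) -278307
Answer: a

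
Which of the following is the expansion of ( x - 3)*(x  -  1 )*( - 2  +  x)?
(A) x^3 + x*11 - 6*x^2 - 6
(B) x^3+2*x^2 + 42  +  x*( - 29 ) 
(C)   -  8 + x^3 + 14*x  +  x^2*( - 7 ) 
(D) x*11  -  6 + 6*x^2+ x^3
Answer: A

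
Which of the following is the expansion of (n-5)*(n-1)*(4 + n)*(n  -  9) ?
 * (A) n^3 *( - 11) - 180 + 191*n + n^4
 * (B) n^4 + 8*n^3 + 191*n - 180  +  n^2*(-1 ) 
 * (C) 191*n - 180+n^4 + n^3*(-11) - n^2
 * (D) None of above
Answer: C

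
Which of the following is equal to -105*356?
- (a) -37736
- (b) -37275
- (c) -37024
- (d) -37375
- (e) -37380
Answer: e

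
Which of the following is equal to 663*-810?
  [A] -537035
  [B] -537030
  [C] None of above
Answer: B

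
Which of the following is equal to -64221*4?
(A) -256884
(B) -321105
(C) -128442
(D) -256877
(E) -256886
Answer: A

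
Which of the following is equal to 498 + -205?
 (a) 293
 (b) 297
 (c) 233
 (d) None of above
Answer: a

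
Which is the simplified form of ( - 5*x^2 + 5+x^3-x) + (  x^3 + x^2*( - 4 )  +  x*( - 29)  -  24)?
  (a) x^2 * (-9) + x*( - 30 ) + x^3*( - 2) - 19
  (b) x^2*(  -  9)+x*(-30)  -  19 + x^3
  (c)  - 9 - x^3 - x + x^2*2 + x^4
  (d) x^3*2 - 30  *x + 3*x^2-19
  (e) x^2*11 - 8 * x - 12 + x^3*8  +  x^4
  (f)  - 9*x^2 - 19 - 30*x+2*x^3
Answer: f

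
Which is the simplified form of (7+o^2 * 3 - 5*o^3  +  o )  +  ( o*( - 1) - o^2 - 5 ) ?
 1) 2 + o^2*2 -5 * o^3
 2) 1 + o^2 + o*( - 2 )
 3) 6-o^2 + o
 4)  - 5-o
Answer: 1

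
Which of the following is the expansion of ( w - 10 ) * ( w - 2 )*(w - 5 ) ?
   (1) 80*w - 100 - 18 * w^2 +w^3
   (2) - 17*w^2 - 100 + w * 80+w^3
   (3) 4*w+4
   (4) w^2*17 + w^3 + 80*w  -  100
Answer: 2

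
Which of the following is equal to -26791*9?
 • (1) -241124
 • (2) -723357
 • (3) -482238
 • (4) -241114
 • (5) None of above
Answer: 5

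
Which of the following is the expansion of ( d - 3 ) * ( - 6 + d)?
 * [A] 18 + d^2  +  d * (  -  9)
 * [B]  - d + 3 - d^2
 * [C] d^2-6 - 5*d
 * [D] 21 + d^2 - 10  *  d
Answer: A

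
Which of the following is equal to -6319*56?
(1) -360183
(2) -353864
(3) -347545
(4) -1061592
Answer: 2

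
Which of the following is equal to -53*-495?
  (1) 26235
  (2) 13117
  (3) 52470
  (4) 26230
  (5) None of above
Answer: 1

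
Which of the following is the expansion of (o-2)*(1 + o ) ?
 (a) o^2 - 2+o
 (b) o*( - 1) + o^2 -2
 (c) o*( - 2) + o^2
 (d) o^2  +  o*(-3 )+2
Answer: b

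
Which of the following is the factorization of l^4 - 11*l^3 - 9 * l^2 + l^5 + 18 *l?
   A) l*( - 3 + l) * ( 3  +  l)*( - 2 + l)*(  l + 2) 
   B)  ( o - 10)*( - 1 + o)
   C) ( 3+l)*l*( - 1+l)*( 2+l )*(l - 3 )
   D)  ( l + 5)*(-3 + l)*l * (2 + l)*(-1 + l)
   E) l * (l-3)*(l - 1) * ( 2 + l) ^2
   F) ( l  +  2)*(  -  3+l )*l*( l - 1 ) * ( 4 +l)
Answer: C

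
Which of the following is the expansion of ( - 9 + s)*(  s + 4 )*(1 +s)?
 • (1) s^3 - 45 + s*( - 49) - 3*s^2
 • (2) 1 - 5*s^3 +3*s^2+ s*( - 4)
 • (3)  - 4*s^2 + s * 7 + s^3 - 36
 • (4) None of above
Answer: 4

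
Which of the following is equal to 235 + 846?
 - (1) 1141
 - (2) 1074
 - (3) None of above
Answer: 3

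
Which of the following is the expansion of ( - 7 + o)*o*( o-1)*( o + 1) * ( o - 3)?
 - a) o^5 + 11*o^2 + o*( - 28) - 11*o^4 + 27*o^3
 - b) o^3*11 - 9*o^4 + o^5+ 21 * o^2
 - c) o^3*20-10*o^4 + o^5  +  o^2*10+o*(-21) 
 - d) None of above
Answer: c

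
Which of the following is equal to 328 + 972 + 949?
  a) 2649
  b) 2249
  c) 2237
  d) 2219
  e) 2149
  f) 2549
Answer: b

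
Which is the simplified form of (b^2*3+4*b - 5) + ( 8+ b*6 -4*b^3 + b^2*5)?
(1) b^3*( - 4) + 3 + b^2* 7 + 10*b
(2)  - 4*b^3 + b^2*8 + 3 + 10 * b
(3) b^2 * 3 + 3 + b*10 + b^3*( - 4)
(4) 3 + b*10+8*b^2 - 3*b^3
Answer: 2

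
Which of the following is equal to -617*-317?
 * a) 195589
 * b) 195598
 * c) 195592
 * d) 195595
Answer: a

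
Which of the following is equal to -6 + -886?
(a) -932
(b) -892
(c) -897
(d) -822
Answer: b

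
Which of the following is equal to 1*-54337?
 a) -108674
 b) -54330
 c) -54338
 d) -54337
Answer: d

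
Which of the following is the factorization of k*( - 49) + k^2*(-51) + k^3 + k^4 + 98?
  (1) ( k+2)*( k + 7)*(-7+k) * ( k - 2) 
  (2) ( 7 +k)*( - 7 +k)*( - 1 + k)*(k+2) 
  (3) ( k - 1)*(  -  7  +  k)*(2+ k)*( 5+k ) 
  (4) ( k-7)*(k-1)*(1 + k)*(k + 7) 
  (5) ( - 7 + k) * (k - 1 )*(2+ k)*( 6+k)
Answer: 2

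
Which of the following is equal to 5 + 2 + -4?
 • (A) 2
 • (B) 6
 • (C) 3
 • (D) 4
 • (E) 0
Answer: C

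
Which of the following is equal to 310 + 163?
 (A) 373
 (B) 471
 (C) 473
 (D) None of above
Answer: C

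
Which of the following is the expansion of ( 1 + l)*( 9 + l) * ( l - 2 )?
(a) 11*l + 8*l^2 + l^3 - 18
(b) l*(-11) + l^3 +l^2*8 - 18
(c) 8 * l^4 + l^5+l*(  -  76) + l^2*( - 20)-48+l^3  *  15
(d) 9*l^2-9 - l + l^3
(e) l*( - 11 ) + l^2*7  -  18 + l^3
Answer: b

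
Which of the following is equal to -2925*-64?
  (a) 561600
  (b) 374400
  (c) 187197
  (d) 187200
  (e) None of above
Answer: d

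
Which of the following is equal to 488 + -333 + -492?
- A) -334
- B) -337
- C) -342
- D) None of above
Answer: B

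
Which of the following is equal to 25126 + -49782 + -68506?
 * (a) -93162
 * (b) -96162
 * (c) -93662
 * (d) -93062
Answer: a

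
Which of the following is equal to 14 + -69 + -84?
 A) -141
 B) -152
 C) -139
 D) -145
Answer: C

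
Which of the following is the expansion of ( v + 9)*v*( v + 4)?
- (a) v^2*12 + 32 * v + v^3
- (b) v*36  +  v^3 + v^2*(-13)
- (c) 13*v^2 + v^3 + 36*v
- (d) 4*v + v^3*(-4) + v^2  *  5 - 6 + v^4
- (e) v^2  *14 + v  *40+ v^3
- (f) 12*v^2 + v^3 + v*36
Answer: c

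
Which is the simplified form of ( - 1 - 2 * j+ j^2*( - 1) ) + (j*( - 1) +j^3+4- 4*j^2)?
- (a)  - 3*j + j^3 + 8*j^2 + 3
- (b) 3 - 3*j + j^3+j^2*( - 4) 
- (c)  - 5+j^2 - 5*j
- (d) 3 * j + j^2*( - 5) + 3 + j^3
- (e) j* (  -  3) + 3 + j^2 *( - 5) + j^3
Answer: e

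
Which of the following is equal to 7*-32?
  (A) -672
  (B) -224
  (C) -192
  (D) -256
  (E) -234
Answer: B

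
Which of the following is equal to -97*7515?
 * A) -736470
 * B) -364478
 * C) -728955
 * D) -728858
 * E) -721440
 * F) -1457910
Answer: C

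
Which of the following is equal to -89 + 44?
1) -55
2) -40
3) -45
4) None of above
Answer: 3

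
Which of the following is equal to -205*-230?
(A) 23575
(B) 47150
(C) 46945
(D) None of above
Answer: B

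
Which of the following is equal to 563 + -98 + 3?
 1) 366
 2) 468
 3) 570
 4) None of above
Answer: 2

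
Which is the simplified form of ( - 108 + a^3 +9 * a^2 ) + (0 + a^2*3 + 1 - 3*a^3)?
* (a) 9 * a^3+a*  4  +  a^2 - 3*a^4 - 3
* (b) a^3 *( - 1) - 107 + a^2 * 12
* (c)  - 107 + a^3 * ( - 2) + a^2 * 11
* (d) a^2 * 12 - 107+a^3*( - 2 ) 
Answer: d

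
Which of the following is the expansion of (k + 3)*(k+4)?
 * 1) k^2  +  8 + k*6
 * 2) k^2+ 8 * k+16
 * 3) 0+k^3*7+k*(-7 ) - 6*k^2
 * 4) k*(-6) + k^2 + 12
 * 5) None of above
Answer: 5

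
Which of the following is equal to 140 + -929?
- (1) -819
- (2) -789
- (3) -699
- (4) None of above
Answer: 2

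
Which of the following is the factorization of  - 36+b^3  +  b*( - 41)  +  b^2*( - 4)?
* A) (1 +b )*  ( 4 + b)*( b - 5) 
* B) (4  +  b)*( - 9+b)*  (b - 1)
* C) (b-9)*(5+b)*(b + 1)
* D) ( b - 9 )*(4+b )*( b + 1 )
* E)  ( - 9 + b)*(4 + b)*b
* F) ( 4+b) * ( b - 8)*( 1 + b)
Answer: D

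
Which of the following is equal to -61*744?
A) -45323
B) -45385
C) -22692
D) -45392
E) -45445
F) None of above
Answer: F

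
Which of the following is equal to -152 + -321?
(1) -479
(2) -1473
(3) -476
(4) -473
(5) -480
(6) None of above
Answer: 4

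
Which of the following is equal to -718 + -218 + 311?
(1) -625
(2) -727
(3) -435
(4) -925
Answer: 1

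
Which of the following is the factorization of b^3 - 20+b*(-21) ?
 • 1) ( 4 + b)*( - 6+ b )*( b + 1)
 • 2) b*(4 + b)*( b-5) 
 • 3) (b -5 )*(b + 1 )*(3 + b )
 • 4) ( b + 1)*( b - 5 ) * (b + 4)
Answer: 4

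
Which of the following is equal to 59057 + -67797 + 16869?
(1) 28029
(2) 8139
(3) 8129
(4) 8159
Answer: 3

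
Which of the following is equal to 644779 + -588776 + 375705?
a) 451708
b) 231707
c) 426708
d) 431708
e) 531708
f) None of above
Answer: d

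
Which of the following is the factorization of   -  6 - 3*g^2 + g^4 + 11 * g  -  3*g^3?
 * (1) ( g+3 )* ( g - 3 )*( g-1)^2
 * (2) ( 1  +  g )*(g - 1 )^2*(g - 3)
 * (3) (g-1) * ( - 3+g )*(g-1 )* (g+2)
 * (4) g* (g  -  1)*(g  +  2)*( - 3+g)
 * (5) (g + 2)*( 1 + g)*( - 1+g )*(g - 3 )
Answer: 3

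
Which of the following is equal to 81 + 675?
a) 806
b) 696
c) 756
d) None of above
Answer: c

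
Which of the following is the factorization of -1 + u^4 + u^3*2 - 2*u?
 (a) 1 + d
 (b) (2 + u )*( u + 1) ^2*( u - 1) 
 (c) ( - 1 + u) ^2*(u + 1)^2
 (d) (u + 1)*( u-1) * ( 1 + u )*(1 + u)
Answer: d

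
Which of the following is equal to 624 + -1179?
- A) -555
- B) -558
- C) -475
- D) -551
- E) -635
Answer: A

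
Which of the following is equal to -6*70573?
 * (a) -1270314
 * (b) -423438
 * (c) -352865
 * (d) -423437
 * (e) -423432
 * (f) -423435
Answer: b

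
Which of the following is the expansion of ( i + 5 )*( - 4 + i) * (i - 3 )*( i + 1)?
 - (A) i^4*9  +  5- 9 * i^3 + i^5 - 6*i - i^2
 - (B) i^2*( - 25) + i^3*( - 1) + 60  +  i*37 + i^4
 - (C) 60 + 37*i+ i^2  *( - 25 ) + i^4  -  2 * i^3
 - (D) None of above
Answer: B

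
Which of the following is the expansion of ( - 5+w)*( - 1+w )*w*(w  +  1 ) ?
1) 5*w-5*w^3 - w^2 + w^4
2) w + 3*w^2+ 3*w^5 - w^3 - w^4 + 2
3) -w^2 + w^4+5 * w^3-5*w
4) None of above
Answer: 1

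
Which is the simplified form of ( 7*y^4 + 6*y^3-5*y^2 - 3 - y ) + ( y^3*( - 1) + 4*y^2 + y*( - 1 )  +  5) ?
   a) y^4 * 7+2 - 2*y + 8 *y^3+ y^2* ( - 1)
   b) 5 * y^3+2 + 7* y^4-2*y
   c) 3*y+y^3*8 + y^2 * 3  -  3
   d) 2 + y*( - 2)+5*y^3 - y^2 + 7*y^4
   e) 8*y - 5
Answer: d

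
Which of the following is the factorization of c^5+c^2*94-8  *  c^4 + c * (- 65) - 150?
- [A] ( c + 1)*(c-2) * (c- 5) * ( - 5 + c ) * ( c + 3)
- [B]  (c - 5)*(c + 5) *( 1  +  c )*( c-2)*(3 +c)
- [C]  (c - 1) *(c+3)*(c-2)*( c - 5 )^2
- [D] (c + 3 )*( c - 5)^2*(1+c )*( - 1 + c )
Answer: A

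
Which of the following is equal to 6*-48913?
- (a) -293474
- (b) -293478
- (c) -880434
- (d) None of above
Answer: b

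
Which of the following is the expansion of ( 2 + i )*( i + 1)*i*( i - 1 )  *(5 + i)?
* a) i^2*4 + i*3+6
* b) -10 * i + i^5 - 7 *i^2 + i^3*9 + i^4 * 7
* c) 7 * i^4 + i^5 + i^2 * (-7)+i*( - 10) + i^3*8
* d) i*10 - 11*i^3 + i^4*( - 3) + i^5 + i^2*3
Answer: b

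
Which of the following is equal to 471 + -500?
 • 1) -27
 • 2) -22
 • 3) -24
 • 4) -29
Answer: 4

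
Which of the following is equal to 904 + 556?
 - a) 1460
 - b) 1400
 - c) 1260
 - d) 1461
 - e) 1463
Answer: a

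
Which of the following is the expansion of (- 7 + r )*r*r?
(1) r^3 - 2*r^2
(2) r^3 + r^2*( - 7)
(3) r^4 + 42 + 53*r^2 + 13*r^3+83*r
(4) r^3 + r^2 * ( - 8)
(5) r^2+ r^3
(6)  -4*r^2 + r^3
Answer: 2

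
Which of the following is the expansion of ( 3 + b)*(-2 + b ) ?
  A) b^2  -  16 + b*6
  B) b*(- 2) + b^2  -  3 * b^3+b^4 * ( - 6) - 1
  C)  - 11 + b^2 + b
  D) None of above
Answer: D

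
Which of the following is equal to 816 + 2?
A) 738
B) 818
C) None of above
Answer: B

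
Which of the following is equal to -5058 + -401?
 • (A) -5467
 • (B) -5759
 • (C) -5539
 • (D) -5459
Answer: D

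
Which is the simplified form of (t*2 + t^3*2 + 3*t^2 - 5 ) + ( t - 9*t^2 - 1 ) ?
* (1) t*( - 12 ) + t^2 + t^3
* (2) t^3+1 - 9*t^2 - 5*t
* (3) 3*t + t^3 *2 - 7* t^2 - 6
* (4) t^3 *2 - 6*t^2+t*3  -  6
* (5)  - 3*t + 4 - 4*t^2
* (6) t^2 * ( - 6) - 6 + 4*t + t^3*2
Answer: 4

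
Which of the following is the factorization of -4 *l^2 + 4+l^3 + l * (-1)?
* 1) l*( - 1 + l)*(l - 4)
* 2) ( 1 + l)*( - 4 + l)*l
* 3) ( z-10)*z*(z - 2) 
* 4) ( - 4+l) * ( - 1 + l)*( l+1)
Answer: 4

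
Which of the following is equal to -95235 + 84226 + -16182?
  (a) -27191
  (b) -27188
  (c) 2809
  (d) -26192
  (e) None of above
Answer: a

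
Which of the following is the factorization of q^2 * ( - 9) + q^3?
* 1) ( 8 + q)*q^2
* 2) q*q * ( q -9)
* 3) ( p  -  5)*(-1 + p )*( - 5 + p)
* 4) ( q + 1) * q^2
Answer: 2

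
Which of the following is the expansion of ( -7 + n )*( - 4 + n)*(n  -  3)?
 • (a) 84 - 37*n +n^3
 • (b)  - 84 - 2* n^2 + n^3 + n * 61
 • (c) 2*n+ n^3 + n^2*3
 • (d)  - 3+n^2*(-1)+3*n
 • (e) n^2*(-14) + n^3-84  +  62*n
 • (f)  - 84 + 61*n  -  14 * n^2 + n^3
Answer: f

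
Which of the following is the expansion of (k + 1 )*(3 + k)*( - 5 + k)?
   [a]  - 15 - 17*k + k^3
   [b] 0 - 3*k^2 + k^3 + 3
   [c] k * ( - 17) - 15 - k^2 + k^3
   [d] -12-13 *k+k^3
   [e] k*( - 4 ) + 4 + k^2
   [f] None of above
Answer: c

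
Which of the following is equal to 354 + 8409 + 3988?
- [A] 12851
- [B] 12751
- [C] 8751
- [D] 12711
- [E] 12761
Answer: B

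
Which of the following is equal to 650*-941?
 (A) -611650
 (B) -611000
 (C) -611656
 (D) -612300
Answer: A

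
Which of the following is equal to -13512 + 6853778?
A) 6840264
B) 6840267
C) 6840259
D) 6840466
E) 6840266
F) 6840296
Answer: E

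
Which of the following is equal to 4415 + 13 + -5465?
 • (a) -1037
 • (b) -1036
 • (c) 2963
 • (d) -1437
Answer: a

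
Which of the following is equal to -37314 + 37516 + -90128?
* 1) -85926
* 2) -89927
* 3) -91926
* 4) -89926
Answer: 4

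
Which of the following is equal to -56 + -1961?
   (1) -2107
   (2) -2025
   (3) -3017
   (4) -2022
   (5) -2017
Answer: 5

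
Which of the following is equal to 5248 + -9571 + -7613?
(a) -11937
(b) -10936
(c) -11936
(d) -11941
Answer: c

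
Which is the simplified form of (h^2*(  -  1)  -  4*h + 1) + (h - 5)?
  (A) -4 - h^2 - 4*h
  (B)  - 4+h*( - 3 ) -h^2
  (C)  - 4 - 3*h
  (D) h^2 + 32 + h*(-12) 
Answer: B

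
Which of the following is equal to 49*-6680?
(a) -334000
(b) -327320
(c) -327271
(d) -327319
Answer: b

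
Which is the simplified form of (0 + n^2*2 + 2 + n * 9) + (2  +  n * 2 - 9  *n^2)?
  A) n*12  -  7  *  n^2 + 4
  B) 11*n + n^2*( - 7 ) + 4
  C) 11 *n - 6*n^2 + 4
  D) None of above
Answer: B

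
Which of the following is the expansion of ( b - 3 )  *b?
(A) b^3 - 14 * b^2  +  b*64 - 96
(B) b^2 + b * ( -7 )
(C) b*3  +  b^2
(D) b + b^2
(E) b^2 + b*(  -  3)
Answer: E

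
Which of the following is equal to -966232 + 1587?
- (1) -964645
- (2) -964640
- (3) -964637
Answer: 1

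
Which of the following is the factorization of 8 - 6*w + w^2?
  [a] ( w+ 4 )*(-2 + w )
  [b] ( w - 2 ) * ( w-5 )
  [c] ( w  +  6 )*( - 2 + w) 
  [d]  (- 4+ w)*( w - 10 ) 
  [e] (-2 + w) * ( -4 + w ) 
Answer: e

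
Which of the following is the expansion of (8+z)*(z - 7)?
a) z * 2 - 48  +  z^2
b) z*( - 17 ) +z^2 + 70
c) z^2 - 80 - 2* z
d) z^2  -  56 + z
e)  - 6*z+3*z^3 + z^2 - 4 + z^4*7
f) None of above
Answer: d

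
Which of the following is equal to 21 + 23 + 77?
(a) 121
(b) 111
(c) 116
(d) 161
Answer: a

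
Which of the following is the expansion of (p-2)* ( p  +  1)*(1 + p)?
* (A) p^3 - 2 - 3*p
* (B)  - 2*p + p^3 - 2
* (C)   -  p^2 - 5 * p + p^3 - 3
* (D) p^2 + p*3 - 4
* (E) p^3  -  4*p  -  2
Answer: A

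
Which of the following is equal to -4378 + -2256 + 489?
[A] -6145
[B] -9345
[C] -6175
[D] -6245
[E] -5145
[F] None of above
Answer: A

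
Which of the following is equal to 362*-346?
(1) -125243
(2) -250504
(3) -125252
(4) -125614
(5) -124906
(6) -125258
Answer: 3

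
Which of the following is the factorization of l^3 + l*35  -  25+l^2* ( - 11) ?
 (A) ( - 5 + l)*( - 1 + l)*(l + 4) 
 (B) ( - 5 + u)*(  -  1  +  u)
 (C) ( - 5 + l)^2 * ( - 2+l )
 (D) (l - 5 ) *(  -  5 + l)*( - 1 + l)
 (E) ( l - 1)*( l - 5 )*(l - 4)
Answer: D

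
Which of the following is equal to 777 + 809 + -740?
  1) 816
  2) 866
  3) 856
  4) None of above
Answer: 4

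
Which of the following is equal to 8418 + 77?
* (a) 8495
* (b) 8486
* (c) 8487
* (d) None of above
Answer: a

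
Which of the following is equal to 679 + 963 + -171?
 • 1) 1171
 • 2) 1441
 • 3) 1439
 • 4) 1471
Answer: 4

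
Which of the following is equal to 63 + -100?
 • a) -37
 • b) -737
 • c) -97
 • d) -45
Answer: a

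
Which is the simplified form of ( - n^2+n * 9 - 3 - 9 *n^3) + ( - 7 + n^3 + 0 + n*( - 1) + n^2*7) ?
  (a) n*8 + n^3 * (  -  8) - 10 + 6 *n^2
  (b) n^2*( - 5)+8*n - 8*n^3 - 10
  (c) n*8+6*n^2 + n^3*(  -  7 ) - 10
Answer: a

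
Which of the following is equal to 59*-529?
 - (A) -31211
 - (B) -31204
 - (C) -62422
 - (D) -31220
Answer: A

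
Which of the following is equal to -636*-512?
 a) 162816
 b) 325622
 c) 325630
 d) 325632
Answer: d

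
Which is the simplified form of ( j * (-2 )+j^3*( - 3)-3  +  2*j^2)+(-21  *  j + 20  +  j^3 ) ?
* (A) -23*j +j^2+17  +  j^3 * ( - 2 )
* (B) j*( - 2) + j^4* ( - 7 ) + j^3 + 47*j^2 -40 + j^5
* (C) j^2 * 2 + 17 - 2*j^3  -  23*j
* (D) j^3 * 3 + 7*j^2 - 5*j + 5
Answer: C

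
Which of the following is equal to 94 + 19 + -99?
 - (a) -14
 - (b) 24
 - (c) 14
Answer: c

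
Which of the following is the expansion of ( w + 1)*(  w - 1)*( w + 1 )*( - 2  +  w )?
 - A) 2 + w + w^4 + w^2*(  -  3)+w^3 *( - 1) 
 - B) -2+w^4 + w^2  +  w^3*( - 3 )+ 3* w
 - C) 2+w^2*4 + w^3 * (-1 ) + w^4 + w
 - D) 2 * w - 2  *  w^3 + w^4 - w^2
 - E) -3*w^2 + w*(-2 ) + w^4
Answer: A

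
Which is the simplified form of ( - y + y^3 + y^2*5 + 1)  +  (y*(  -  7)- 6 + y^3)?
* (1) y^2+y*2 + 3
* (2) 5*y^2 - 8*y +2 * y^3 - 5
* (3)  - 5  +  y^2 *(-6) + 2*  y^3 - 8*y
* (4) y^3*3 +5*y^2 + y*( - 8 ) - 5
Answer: 2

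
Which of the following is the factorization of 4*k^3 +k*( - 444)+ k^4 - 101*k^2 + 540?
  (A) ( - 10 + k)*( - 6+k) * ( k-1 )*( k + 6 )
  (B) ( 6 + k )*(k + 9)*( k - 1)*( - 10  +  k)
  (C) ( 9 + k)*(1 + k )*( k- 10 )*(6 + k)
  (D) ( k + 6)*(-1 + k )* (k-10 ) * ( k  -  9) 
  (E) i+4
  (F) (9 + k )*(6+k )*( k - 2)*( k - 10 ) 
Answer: B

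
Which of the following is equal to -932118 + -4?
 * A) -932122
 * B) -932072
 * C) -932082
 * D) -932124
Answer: A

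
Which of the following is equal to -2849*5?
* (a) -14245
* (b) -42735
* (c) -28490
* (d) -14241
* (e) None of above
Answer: a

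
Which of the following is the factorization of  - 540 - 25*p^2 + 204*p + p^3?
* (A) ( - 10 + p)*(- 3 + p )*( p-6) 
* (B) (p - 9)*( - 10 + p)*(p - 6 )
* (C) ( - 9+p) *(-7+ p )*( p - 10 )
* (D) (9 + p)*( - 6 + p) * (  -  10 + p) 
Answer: B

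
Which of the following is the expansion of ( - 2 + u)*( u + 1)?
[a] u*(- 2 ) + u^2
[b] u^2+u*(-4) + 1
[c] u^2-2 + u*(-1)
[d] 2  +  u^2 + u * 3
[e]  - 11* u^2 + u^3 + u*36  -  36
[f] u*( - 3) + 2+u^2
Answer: c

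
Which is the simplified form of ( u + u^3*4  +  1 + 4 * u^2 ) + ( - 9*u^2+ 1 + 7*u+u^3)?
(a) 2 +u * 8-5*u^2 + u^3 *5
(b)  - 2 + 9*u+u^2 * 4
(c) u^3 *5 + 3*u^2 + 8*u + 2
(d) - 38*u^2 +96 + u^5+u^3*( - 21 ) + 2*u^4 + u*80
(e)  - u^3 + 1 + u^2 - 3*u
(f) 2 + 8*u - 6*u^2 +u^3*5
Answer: a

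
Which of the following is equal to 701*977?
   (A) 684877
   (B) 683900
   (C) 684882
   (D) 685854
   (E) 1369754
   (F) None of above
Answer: A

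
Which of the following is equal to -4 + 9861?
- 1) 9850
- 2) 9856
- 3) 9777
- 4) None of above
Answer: 4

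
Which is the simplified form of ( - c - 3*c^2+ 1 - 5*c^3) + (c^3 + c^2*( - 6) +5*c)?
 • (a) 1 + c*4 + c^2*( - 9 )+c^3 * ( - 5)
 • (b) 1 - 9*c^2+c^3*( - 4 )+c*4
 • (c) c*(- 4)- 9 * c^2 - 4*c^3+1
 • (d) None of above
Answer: b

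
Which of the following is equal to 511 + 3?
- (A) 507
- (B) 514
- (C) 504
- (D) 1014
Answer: B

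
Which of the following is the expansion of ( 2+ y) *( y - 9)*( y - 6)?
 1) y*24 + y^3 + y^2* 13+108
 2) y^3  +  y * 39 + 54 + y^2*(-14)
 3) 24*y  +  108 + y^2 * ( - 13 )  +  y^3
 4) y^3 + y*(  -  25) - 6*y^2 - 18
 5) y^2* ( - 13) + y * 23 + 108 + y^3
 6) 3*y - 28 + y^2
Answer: 3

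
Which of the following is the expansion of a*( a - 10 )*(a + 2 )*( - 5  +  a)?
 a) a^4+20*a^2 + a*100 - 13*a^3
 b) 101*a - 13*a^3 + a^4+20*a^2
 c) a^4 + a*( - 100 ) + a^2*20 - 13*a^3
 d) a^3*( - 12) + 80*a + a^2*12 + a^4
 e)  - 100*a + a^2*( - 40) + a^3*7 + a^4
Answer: a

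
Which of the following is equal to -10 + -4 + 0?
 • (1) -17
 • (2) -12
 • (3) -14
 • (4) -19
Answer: 3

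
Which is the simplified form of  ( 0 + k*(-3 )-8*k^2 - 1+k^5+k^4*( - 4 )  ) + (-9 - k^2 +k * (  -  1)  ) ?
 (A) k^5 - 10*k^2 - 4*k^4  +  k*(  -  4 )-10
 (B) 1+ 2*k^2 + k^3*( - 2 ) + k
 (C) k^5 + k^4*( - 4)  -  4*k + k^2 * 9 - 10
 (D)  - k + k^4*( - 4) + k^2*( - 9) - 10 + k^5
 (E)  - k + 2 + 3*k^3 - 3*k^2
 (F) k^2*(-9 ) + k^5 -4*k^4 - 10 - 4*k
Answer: F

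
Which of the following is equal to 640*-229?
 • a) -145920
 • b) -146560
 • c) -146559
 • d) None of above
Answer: b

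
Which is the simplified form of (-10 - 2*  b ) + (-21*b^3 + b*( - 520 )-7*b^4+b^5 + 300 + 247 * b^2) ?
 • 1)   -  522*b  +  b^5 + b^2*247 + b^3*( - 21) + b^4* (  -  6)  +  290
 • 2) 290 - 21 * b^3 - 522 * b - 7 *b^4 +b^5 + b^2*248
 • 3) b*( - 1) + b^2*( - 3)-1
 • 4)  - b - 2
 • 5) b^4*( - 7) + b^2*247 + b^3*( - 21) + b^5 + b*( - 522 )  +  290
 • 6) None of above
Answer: 5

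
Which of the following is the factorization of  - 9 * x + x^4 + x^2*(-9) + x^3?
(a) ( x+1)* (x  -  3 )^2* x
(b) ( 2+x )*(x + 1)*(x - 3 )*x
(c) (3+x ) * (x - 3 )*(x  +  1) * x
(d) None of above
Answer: c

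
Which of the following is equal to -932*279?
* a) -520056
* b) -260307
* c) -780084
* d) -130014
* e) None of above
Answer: e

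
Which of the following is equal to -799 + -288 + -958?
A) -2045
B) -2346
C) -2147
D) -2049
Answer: A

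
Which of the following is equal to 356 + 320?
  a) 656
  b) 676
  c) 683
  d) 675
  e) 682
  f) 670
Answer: b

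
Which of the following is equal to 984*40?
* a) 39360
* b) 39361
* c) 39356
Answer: a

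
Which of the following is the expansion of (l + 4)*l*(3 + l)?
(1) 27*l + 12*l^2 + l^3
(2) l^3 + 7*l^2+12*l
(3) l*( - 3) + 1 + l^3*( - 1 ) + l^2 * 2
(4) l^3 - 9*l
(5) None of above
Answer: 2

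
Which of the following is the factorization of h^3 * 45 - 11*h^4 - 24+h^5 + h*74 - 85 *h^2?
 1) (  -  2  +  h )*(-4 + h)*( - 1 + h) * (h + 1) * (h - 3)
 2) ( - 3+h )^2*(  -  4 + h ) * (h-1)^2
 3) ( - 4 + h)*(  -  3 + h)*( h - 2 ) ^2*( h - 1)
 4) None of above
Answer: 4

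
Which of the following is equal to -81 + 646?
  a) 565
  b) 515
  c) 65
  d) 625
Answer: a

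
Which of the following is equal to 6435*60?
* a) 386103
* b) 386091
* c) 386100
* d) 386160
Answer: c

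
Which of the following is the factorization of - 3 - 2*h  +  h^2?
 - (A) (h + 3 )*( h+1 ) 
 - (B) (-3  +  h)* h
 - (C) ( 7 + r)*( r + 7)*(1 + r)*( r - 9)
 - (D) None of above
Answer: D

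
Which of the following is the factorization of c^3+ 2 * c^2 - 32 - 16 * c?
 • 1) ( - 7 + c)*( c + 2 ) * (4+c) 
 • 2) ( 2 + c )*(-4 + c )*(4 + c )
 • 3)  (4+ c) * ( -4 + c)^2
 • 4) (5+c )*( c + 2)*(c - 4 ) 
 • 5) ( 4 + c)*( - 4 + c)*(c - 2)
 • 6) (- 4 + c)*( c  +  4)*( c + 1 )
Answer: 2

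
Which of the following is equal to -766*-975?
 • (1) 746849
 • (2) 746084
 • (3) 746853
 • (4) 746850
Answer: 4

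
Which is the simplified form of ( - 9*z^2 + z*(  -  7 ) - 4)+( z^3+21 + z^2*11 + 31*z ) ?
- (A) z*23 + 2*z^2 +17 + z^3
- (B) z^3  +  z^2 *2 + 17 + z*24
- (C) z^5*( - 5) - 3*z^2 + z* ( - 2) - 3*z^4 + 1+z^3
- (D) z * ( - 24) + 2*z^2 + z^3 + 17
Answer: B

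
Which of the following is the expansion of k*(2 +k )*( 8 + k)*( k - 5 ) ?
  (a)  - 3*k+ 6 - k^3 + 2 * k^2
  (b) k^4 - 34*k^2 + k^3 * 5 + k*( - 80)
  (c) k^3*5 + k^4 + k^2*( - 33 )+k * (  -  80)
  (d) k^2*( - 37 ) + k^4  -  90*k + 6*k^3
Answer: b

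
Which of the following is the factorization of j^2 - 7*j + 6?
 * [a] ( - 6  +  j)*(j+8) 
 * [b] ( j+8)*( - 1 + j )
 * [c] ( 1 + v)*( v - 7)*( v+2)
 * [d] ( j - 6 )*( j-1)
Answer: d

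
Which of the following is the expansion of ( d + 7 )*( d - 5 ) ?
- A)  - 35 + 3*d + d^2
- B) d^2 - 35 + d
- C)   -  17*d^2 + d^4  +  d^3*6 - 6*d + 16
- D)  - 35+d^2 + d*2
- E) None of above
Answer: D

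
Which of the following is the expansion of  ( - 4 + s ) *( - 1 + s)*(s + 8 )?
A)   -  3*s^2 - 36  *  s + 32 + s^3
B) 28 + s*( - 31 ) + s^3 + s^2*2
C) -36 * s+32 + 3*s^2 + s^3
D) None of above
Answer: C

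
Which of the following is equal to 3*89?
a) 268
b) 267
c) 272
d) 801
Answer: b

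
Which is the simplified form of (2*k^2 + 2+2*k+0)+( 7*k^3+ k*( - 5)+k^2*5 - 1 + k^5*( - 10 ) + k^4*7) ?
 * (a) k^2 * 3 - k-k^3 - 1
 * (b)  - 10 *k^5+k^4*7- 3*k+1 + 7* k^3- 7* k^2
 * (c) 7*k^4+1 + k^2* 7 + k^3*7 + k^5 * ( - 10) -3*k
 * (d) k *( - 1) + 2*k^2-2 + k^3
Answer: c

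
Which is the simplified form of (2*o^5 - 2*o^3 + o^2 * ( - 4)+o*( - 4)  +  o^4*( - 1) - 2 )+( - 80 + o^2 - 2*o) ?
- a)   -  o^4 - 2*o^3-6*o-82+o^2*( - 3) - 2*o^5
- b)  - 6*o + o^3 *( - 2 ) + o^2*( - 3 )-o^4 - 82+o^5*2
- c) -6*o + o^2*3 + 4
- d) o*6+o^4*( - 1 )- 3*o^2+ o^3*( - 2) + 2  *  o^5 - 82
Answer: b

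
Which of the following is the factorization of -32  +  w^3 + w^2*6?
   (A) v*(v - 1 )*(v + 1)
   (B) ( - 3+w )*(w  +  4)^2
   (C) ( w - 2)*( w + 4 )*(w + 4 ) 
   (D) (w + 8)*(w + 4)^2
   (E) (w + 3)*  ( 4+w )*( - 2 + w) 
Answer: C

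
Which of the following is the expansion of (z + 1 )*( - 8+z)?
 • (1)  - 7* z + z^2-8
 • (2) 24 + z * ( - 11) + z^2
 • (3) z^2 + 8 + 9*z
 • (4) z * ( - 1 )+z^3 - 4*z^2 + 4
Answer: 1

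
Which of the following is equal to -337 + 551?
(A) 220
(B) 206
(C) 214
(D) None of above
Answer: C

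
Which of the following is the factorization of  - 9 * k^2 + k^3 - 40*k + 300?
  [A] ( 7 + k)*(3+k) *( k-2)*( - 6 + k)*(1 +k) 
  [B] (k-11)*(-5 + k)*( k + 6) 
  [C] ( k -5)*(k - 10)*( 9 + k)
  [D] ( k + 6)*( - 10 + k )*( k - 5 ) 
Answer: D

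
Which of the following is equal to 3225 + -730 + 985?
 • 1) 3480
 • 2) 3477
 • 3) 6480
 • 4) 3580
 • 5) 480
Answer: 1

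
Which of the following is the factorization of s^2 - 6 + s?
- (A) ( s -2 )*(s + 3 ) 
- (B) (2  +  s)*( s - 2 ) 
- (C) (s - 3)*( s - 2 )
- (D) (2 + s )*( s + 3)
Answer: A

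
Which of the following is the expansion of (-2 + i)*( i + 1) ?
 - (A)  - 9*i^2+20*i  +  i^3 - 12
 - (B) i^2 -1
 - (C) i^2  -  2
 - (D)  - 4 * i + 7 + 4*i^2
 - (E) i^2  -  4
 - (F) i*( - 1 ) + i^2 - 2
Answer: F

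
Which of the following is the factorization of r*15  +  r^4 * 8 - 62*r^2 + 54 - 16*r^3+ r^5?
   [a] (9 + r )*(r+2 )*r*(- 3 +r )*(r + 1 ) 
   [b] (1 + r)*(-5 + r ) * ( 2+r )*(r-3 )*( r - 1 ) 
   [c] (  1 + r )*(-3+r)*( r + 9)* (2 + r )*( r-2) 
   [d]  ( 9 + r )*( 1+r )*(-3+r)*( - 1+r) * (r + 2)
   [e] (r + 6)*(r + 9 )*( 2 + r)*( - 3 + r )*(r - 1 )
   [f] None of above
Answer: d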